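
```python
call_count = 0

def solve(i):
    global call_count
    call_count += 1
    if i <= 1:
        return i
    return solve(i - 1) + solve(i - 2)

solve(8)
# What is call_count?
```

Calls(i) = 1 + Calls(i-1) + Calls(i-2); Calls(0)=Calls(1)=1. For i=8 this gives 67.

Answer: 67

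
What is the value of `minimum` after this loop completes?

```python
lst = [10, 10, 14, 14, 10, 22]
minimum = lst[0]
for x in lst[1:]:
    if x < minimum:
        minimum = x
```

Minimum of [10, 10, 14, 14, 10, 22]
`minimum` takes the values: 10

Answer: 10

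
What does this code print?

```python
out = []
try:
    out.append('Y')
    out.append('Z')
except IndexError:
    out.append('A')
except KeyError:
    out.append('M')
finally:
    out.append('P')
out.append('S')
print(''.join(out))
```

Execution trace: 'Y' (try body) → 'Z' (try body, no exception) → 'P' (finally) → 'S' (after the try/except). Output: YZPS

Answer: YZPS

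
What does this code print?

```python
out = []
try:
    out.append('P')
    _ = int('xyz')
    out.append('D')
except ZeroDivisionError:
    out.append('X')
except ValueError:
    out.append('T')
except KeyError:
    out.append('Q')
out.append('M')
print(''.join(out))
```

Execution trace: 'P' (try body) → 'T' (except ValueError) → 'M' (after the try/except). Output: PTM

Answer: PTM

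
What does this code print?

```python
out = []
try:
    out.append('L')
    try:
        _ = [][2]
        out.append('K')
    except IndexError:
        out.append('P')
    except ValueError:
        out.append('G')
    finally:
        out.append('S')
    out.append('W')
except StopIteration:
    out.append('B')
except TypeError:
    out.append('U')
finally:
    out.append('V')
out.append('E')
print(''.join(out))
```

Execution trace: 'L' (try body) → 'P' (inner except IndexError) → 'S' (inner finally) → 'W' (try body, no exception) → 'V' (finally) → 'E' (after the try/except). Output: LPSWVE

Answer: LPSWVE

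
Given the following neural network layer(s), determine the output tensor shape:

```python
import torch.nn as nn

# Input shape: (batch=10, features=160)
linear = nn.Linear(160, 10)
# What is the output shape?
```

Input: (10, 160) -> Output: (10, 10)

Answer: (10, 10)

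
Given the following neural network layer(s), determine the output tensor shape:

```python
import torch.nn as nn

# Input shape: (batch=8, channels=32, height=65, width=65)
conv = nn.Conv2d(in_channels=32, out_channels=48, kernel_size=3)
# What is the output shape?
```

Input: (8, 32, 65, 65) -> Output: (8, 48, 63, 63)

Answer: (8, 48, 63, 63)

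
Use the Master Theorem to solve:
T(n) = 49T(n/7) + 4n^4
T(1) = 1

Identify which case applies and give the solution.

a=49, b=7, f(n)=4n^4. log_7(49) = 2. Since c=4 > 2 and the regularity condition holds (49(n/7)^4 = (49/7^4)n^4 with 49/7^4 < 1), Case 3 applies: T(n) = Θ(f(n)) = O(n^4).

Answer: O(n^4) - Case 3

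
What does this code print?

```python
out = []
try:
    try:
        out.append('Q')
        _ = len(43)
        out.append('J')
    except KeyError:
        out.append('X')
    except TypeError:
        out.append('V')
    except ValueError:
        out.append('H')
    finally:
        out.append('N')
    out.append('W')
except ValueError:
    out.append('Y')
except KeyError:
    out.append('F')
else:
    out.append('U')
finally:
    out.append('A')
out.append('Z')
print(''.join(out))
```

Execution trace: 'Q' (inner try body) → 'V' (inner except TypeError) → 'N' (inner finally) → 'W' (try body, no exception) → 'U' (else) → 'A' (finally) → 'Z' (after the try/except). Output: QVNWUAZ

Answer: QVNWUAZ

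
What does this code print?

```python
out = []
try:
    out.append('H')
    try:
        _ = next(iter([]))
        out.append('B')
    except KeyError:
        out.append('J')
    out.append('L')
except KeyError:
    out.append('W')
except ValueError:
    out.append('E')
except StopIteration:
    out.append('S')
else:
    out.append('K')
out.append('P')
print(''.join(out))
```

Execution trace: 'H' (try body) → 'S' (except StopIteration) → 'P' (after the try/except). Output: HSP

Answer: HSP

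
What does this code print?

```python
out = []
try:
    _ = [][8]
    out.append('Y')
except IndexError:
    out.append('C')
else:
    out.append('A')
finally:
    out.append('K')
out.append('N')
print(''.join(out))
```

Execution trace: 'C' (except IndexError) → 'K' (finally) → 'N' (after the try/except). Output: CKN

Answer: CKN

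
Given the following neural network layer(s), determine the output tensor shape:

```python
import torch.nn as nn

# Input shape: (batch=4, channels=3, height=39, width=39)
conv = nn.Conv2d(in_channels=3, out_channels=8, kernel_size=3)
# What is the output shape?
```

Input: (4, 3, 39, 39) -> Output: (4, 8, 37, 37)

Answer: (4, 8, 37, 37)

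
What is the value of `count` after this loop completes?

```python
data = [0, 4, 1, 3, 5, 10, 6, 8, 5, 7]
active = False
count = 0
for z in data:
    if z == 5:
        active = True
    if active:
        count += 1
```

Count elements after first 5 in [0, 4, 1, 3, 5, 10, 6, 8, 5, 7]
`count` takes the values: 0 → 1 → 2 → 3 → 4 → 5 → 6

Answer: 6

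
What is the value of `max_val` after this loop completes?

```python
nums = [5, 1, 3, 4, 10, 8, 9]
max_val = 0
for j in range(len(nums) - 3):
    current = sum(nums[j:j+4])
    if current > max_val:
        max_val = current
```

Max sum of 4-element window in [5, 1, 3, 4, 10, 8, 9]
`max_val` takes the values: 0 → 13 → 18 → 25 → 31

Answer: 31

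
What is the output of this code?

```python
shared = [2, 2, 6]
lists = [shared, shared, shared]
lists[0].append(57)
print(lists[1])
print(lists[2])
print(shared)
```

Key concept: list of same reference.
Step by step:
`shared = [2, 2, 6]` → shared = [2, 2, 6]
`lists = [shared, shared, shared]` → lists = [[2, 2, 6], [2, 2, 6], [2, 2, 6]]
`lists[0].append(57)` → shared = [2, 2, 6, 57]; lists = [[2, 2, 6, 57], [2, 2, 6, 57], [2, 2, 6, 57]]
`print(lists[1])` → prints [2, 2, 6, 57]
`print(lists[2])` → prints [2, 2, 6, 57]
`print(shared)` → prints [2, 2, 6, 57]

Answer:
[2, 2, 6, 57]
[2, 2, 6, 57]
[2, 2, 6, 57]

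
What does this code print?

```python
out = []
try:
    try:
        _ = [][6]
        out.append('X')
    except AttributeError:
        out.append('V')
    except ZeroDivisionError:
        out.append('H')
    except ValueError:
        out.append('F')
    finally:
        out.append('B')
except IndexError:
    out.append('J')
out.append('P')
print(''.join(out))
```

Execution trace: 'B' (inner finally) → 'J' (outer except IndexError) → 'P' (after the try/except). Output: BJP

Answer: BJP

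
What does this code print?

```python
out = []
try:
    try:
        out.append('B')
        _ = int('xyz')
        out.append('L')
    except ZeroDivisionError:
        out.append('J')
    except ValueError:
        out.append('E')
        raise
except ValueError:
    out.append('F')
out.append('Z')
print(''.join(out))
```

Execution trace: 'B' (try body) → 'E' (except ValueError) → 'F' (outer except ValueError) → 'Z' (after the try/except). Output: BEFZ

Answer: BEFZ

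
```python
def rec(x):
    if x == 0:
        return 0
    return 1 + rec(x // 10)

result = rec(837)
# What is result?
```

Count of digits of 837: 3

Answer: 3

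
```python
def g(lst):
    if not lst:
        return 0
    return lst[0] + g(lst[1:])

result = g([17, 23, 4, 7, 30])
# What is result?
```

17 + 23 + 4 + 7 + 30 + 0 = 81

Answer: 81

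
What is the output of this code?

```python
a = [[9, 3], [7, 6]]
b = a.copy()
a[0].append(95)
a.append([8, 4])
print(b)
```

Key concept: shallow copy with nested lists.
Step by step:
`a = [[9, 3], [7, 6]]` → a = [[9, 3], [7, 6]]
`b = a.copy()` → b = [[9, 3], [7, 6]]
`a[0].append(95)` → a = [[9, 3, 95], [7, 6]]; b = [[9, 3, 95], [7, 6]]
`a.append([8, 4])` → a = [[9, 3, 95], [7, 6], [8, 4]]
`print(b)` → prints [[9, 3, 95], [7, 6]]

Answer: [[9, 3, 95], [7, 6]]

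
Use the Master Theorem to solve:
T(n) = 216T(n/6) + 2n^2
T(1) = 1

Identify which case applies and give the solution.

a=216, b=6, f(n)=2n^2. log_6(216) = 3. Since c=2 < 3, Case 1 applies: T(n) = Θ(n^log_b(a)) = O(n^3).

Answer: O(n^3) - Case 1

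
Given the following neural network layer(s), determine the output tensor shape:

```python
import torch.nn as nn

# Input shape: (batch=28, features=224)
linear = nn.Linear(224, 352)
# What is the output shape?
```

Input: (28, 224) -> Output: (28, 352)

Answer: (28, 352)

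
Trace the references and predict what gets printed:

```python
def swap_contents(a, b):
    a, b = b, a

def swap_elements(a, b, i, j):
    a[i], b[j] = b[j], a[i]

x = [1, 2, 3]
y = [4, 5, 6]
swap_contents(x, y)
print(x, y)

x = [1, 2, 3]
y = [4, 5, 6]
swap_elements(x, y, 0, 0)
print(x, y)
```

Key concept: parameter rebinding vs mutation.
Step by step:
`x = [1, 2, 3]` → x = [1, 2, 3]
`y = [4, 5, 6]` → y = [4, 5, 6]
`swap_contents(x, y)` → no visible change to tracked variables
`print(x, y)` → prints [1, 2, 3] [4, 5, 6]
`x = [1, 2, 3]` → x = [1, 2, 3]
`y = [4, 5, 6]` → y = [4, 5, 6]
`swap_elements(x, y, 0, 0)` → x = [4, 2, 3]; y = [1, 5, 6]
`print(x, y)` → prints [4, 2, 3] [1, 5, 6]

Answer:
[1, 2, 3] [4, 5, 6]
[4, 2, 3] [1, 5, 6]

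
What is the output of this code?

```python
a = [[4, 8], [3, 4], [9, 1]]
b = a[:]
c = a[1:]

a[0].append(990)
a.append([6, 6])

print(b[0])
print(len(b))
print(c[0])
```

Key concept: slice with nested mutation.
Step by step:
`a = [[4, 8], [3, 4], [9, 1]]` → a = [[4, 8], [3, 4], [9, 1]]
`b = a[:]` → b = [[4, 8], [3, 4], [9, 1]]
`c = a[1:]` → c = [[3, 4], [9, 1]]
`a[0].append(990)` → a = [[4, 8, 990], [3, 4], [9, 1]]; b = [[4, 8, 990], [3, 4], [9, 1]]
`a.append([6, 6])` → a = [[4, 8, 990], [3, 4], [9, 1], [6, 6]]
`print(b[0])` → prints [4, 8, 990]
`print(len(b))` → prints 3
`print(c[0])` → prints [3, 4]

Answer:
[4, 8, 990]
3
[3, 4]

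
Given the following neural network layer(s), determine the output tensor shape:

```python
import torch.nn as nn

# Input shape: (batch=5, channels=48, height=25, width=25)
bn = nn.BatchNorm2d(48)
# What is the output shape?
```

Input: (5, 48, 25, 25) -> Output: (5, 48, 25, 25)

Answer: (5, 48, 25, 25)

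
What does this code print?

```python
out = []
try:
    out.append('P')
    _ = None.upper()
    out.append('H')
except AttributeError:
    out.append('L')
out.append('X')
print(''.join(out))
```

Execution trace: 'P' (try body) → 'L' (except AttributeError) → 'X' (after the try/except). Output: PLX

Answer: PLX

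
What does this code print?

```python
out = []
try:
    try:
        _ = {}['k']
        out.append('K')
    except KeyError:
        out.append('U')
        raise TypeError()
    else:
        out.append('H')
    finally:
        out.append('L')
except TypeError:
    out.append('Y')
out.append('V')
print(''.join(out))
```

Execution trace: 'U' (inner except KeyError) → 'L' (inner finally) → 'Y' (outer except TypeError) → 'V' (after the try/except). Output: ULYV

Answer: ULYV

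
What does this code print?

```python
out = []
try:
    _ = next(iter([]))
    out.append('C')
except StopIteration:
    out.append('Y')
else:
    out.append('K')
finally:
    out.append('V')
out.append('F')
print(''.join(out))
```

Execution trace: 'Y' (except StopIteration) → 'V' (finally) → 'F' (after the try/except). Output: YVF

Answer: YVF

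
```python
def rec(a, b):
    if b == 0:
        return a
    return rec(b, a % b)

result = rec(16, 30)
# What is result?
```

rec(16, 30) -> rec(30, 16) -> rec(16, 14) -> rec(14, 2) -> rec(2, 0) -> 2

Answer: 2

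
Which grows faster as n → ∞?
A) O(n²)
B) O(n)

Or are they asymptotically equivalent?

O(n²) vs O(n): Higher order terms dominate.

Answer: A) O(n²) grows faster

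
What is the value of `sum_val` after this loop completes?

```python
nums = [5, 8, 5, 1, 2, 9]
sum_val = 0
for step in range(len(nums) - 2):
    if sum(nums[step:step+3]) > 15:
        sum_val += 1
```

Count windows with sum > 15
`sum_val` takes the values: 0 → 1

Answer: 1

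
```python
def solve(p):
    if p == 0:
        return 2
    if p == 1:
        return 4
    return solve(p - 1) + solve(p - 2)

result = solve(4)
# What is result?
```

Build up from base cases: solve(0)=2, solve(1)=4, solve(2)=6, solve(3)=10, solve(4)=16

Answer: 16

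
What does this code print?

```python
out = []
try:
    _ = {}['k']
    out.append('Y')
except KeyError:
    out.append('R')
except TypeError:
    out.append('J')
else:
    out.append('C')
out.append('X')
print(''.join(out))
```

Execution trace: 'R' (except KeyError) → 'X' (after the try/except). Output: RX

Answer: RX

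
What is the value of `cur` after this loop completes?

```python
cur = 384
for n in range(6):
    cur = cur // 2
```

Halve 6 times: 384 // 2^6 = 6
`cur` takes the values: 384 → 192 → 96 → 48 → 24 → 12 → 6

Answer: 6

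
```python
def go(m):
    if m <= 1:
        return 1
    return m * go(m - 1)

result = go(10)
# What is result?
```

go(10) = 10 * 9 * 8 * 7 * 6 * 5 * 4 * 3 * 2 * 1 = 3628800

Answer: 3628800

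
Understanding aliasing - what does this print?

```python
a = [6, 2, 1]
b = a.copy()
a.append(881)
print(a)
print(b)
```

Key concept: list.copy() creates independent copy.
Step by step:
`a = [6, 2, 1]` → a = [6, 2, 1]
`b = a.copy()` → b = [6, 2, 1]
`a.append(881)` → a = [6, 2, 1, 881]
`print(a)` → prints [6, 2, 1, 881]
`print(b)` → prints [6, 2, 1]

Answer:
[6, 2, 1, 881]
[6, 2, 1]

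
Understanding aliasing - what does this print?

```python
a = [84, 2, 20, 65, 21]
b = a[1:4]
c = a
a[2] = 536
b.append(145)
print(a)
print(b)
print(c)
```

Key concept: slice vs alias.
Step by step:
`a = [84, 2, 20, 65, 21]` → a = [84, 2, 20, 65, 21]
`b = a[1:4]` → b = [2, 20, 65]
`c = a` → c = [84, 2, 20, 65, 21] (same object as a)
`a[2] = 536` → a = [84, 2, 536, 65, 21] (same object as c); c = [84, 2, 536, 65, 21] (same object as a)
`b.append(145)` → b = [2, 20, 65, 145]
`print(a)` → prints [84, 2, 536, 65, 21]
`print(b)` → prints [2, 20, 65, 145]
`print(c)` → prints [84, 2, 536, 65, 21]

Answer:
[84, 2, 536, 65, 21]
[2, 20, 65, 145]
[84, 2, 536, 65, 21]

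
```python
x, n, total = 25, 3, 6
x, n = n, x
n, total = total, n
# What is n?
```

Trace:
`x, n, total = 25, 3, 6` → x = 25; n = 3; total = 6
`x, n = n, x` → x = 3; n = 25
`n, total = total, n` → n = 6; total = 25
So n = 6

Answer: 6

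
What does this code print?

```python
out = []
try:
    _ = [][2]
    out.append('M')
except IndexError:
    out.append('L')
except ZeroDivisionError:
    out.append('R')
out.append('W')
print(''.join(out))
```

Execution trace: 'L' (except IndexError) → 'W' (after the try/except). Output: LW

Answer: LW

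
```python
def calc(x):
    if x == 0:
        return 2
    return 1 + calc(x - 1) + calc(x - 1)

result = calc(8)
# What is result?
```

calc(x) = 1 + 2·calc(x-1), calc(0)=2. Closed form: (2+1)·2^8 - 1 = 767.

Answer: 767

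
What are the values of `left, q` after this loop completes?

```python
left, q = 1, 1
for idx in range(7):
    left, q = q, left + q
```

Fibonacci: after 7 iterations
`left, q` takes the values: (1, 1) → (1, 2) → (2, 3) → (3, 5) → (5, 8) → (8, 13) → (13, 21) → (21, 34)

Answer: 21, 34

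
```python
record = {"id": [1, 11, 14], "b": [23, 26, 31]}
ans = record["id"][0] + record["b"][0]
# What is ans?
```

Trace:
`record = {"id": [1, 11, 14], "b": [23, 26, 31]}` → record = {'id': [1, 11, 14], 'b': [23, 26, 31]}
`ans = record["id"][0] + record["b"][0]` → ans = 24
So ans = 24

Answer: 24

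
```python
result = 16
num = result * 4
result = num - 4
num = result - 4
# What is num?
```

Trace:
`result = 16` → result = 16
`num = result * 4` → num = 64
`result = num - 4` → result = 60
`num = result - 4` → num = 56
So num = 56

Answer: 56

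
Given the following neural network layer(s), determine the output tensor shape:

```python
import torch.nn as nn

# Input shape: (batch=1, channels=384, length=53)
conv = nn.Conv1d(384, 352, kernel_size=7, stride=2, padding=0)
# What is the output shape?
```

Input: (1, 384, 53) -> Output: (1, 352, 24)

Answer: (1, 352, 24)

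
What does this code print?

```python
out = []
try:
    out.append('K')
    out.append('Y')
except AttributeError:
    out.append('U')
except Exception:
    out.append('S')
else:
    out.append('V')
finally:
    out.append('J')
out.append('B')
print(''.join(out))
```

Execution trace: 'K' (try body) → 'Y' (try body, no exception) → 'V' (else) → 'J' (finally) → 'B' (after the try/except). Output: KYVJB

Answer: KYVJB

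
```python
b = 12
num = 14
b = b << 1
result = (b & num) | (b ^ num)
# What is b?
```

Trace:
`b = 12` → b = 12
`num = 14` → num = 14
`b = b << 1` → b = 24
`result = (b & num) | (b ^ num)` → result = 30
So b = 24

Answer: 24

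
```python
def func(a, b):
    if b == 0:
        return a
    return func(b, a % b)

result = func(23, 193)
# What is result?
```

func(23, 193) -> func(193, 23) -> func(23, 9) -> func(9, 5) -> func(5, 4) -> func(4, 1) -> func(1, 0) -> 1

Answer: 1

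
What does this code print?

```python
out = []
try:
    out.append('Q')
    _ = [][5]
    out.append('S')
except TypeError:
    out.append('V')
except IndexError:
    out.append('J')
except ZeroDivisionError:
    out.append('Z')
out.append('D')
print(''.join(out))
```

Execution trace: 'Q' (try body) → 'J' (except IndexError) → 'D' (after the try/except). Output: QJD

Answer: QJD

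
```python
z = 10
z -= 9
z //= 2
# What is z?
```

Trace:
`z = 10` → z = 10
`z -= 9` → z = 1
`z //= 2` → z = 0
So z = 0

Answer: 0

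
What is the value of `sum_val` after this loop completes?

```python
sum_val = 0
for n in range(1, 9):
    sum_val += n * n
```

Sum of squares 1² to 8² = 204
`sum_val` takes the values: 0 → 1 → 5 → 14 → 30 → 55 → 91 → 140 → 204

Answer: 204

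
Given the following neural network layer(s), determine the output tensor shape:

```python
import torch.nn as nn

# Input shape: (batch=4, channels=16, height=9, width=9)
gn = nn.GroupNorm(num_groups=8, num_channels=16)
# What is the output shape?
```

Input: (4, 16, 9, 9) -> Output: (4, 16, 9, 9)

Answer: (4, 16, 9, 9)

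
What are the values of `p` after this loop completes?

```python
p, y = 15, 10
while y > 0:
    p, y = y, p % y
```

GCD of 15 and 10
`p` takes the values: 15 → 10 → 5

Answer: 5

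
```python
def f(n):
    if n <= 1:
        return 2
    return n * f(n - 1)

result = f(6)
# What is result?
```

f(6) = 6 * 5 * 4 * 3 * 2 * 2 = 1440

Answer: 1440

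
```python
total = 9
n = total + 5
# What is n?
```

Trace:
`total = 9` → total = 9
`n = total + 5` → n = 14
So n = 14

Answer: 14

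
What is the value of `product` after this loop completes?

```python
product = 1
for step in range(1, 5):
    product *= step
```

4! = 24
`product` takes the values: 1 → 2 → 6 → 24

Answer: 24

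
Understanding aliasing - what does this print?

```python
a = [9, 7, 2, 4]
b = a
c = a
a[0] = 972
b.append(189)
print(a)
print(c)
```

Key concept: multiple aliases.
Step by step:
`a = [9, 7, 2, 4]` → a = [9, 7, 2, 4]
`b = a` → b = [9, 7, 2, 4] (same object as a)
`c = a` → c = [9, 7, 2, 4] (same object as a, b)
`a[0] = 972` → a = [972, 7, 2, 4] (same object as b, c); b = [972, 7, 2, 4] (same object as a, c); c = [972, 7, 2, 4] (same object as a, b)
`b.append(189)` → a = [972, 7, 2, 4, 189] (same object as b, c); b = [972, 7, 2, 4, 189] (same object as a, c); c = [972, 7, 2, 4, 189] (same object as a, b)
`print(a)` → prints [972, 7, 2, 4, 189]
`print(c)` → prints [972, 7, 2, 4, 189]

Answer:
[972, 7, 2, 4, 189]
[972, 7, 2, 4, 189]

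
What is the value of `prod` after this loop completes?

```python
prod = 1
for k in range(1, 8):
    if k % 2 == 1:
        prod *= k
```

Product of odd numbers 1 to 7
`prod` takes the values: 1 → 3 → 15 → 105

Answer: 105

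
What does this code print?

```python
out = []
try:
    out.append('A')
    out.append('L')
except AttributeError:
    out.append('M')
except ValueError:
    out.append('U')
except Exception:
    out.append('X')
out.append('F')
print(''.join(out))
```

Execution trace: 'A' (try body) → 'L' (try body, no exception) → 'F' (after the try/except). Output: ALF

Answer: ALF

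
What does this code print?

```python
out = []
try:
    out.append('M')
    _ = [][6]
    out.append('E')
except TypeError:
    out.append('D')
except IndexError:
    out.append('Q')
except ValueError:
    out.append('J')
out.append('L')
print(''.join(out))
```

Execution trace: 'M' (try body) → 'Q' (except IndexError) → 'L' (after the try/except). Output: MQL

Answer: MQL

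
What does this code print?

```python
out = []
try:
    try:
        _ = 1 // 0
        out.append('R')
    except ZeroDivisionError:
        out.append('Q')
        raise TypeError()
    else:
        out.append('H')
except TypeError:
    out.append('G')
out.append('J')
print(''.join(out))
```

Execution trace: 'Q' (except ZeroDivisionError) → 'G' (outer except TypeError) → 'J' (after the try/except). Output: QGJ

Answer: QGJ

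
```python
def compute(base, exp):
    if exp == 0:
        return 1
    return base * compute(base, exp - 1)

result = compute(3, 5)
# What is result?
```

compute(3, 5) = 3 * 3 * 3 * 3 * 3 = 243

Answer: 243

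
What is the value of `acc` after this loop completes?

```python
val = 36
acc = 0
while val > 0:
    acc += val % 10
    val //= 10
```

Sum digits of 36
`acc` takes the values: 0 → 6 → 9

Answer: 9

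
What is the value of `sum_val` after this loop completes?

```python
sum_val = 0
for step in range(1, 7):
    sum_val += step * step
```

Sum of squares 1² to 6² = 91
`sum_val` takes the values: 0 → 1 → 5 → 14 → 30 → 55 → 91

Answer: 91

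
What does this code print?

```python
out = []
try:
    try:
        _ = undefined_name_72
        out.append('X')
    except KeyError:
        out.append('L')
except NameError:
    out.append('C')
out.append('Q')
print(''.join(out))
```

Execution trace: 'C' (outer except NameError) → 'Q' (after the try/except). Output: CQ

Answer: CQ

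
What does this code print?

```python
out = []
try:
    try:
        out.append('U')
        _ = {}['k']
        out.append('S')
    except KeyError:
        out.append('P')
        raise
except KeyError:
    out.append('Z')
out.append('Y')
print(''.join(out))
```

Execution trace: 'U' (inner try body) → 'P' (inner except KeyError) → 'Z' (outer except KeyError) → 'Y' (after the try/except). Output: UPZY

Answer: UPZY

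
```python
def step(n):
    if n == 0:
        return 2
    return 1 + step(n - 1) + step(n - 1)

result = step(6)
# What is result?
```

step(n) = 1 + 2·step(n-1), step(0)=2. Closed form: (2+1)·2^6 - 1 = 191.

Answer: 191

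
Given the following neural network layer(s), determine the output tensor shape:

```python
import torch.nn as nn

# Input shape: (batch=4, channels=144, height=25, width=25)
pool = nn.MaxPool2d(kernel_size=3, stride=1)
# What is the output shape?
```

Input: (4, 144, 25, 25) -> Output: (4, 144, 23, 23)

Answer: (4, 144, 23, 23)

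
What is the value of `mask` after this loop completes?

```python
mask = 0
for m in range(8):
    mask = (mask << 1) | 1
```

Build 8 consecutive 1-bits: 0b11111111
`mask` takes the values: 0 → 1 → 3 → 7 → 15 → 31 → 63 → 127 → 255

Answer: 255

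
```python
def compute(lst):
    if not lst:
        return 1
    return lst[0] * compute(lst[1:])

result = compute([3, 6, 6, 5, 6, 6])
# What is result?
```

Product over [3, 6, 6, 5, 6, 6] = 3 * 6 * 6 * 5 * 6 * 6 = 19440

Answer: 19440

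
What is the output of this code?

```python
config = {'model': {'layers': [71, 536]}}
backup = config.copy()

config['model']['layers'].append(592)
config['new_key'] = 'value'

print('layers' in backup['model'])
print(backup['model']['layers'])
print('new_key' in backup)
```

Key concept: shallow copy gotcha with nested dict.
Step by step:
`config = {'model': {'layers': [71, 536]}}` → config = {'model': {'layers': [71, 536]}}
`backup = config.copy()` → backup = {'model': {'layers': [71, 536]}}
`config['model']['layers'].append(592)` → config = {'model': {'layers': [71, 536, 592]}}; backup = {'model': {'layers': [71, 536, 592]}}
`config['new_key'] = 'value'` → config = {'model': {'layers': [71, 536, 592]}, 'new_key': 'value'}
`print('layers' in backup['model'])` → prints True
`print(backup['model']['layers'])` → prints [71, 536, 592]
`print('new_key' in backup)` → prints False

Answer:
True
[71, 536, 592]
False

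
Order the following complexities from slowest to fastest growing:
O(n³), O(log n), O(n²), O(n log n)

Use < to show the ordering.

Ordered by growth rate: O(log n) < O(n log n) < O(n²) < O(n³)

Answer: O(log n) < O(n log n) < O(n²) < O(n³)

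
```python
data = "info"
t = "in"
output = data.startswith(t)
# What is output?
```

Trace:
`data = "info"` → data = 'info'
`t = "in"` → t = 'in'
`output = data.startswith(t)` → output = True
So output = True

Answer: True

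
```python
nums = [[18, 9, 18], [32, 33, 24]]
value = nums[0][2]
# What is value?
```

Trace:
`nums = [[18, 9, 18], [32, 33, 24]]` → nums = [[18, 9, 18], [32, 33, 24]]
`value = nums[0][2]` → value = 18
So value = 18

Answer: 18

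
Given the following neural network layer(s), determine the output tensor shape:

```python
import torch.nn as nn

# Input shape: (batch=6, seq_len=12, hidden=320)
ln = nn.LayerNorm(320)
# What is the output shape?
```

Input: (6, 12, 320) -> Output: (6, 12, 320)

Answer: (6, 12, 320)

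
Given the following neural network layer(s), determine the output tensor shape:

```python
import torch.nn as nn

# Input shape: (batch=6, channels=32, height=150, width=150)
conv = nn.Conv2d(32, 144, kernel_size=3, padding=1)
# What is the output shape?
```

Input: (6, 32, 150, 150) -> Output: (6, 144, 150, 150)

Answer: (6, 144, 150, 150)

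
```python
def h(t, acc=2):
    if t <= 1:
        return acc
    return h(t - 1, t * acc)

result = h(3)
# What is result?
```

Accumulator trace (n, acc): (3, 2) -> (2, 6) -> (1, 12) -> return 12

Answer: 12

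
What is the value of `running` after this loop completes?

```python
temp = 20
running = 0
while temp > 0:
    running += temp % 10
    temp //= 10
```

Sum digits of 20
`running` takes the values: 0 → 2

Answer: 2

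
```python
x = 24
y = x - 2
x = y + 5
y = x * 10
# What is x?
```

Trace:
`x = 24` → x = 24
`y = x - 2` → y = 22
`x = y + 5` → x = 27
`y = x * 10` → y = 270
So x = 27

Answer: 27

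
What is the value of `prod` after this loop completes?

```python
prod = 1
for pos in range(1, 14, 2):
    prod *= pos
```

Product of 1, 3, 5, ... up to 13
`prod` takes the values: 1 → 3 → 15 → 105 → 945 → 10395 → 135135

Answer: 135135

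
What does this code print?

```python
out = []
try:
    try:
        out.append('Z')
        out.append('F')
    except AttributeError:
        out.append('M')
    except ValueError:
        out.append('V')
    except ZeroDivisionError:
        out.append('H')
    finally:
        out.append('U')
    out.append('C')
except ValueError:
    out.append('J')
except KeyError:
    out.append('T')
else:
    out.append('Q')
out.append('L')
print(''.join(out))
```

Execution trace: 'Z' (inner try body) → 'F' (inner try body, no exception) → 'U' (inner finally) → 'C' (try body, no exception) → 'Q' (else) → 'L' (after the try/except). Output: ZFUCQL

Answer: ZFUCQL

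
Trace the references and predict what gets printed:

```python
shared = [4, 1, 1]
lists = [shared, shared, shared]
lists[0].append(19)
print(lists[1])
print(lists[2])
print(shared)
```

Key concept: list of same reference.
Step by step:
`shared = [4, 1, 1]` → shared = [4, 1, 1]
`lists = [shared, shared, shared]` → lists = [[4, 1, 1], [4, 1, 1], [4, 1, 1]]
`lists[0].append(19)` → shared = [4, 1, 1, 19]; lists = [[4, 1, 1, 19], [4, 1, 1, 19], [4, 1, 1, 19]]
`print(lists[1])` → prints [4, 1, 1, 19]
`print(lists[2])` → prints [4, 1, 1, 19]
`print(shared)` → prints [4, 1, 1, 19]

Answer:
[4, 1, 1, 19]
[4, 1, 1, 19]
[4, 1, 1, 19]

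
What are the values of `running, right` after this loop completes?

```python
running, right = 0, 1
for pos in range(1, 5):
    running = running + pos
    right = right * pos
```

Sum and factorial of 1 to 4
`running, right` takes the values: (0, 1) → (1, 1) → (3, 1) → (3, 2) → (6, 2) → (6, 6) → (10, 6) → (10, 24)

Answer: 10, 24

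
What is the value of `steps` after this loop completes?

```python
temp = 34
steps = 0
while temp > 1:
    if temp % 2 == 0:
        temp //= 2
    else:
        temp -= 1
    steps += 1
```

Steps to reduce 34 to 1
`steps` takes the values: 0 → 1 → 2 → 3 → 4 → 5 → 6

Answer: 6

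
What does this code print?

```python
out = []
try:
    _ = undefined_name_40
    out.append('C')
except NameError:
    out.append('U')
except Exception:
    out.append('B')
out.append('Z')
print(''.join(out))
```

Execution trace: 'U' (except NameError) → 'Z' (after the try/except). Output: UZ

Answer: UZ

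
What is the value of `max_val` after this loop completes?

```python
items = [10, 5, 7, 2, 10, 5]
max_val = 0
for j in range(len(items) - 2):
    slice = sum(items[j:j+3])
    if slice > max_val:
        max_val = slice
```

Max sum of 3-element window in [10, 5, 7, 2, 10, 5]
`max_val` takes the values: 0 → 22

Answer: 22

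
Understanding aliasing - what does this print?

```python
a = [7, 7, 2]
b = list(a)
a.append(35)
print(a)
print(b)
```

Key concept: list() constructor creates copy.
Step by step:
`a = [7, 7, 2]` → a = [7, 7, 2]
`b = list(a)` → b = [7, 7, 2]
`a.append(35)` → a = [7, 7, 2, 35]
`print(a)` → prints [7, 7, 2, 35]
`print(b)` → prints [7, 7, 2]

Answer:
[7, 7, 2, 35]
[7, 7, 2]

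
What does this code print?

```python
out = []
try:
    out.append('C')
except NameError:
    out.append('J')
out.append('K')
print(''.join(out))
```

Execution trace: 'C' (try body, no exception) → 'K' (after the try/except). Output: CK

Answer: CK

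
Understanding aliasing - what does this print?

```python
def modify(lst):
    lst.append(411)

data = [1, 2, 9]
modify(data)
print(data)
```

Key concept: function modifies passed list.
Step by step:
`data = [1, 2, 9]` → data = [1, 2, 9]
`modify(data)` → data = [1, 2, 9, 411]
`print(data)` → prints [1, 2, 9, 411]

Answer: [1, 2, 9, 411]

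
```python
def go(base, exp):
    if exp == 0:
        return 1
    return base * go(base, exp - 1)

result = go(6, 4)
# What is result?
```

go(6, 4) = 6 * 6 * 6 * 6 = 1296

Answer: 1296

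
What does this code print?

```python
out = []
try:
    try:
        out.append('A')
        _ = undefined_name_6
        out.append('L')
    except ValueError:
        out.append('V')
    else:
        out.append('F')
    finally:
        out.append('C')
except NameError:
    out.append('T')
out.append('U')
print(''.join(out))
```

Execution trace: 'A' (inner try body) → 'C' (inner finally) → 'T' (outer except NameError) → 'U' (after the try/except). Output: ACTU

Answer: ACTU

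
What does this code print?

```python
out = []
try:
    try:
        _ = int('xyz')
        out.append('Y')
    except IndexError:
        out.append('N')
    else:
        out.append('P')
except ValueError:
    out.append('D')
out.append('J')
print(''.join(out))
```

Execution trace: 'D' (outer except ValueError) → 'J' (after the try/except). Output: DJ

Answer: DJ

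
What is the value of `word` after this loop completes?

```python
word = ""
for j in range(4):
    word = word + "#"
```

Repeat '#' 4 times
`word` takes the values: "" → "#" → "##" → "###" → "####"

Answer: "####"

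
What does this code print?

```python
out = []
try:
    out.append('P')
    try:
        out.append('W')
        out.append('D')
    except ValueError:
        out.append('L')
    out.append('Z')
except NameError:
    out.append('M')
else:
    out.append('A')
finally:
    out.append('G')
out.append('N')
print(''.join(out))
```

Execution trace: 'P' (try body) → 'W' (inner try body) → 'D' (inner try body, no exception) → 'Z' (try body, no exception) → 'A' (else) → 'G' (finally) → 'N' (after the try/except). Output: PWDZAGN

Answer: PWDZAGN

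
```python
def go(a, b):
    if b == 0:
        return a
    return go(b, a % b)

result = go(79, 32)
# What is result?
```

go(79, 32) -> go(32, 15) -> go(15, 2) -> go(2, 1) -> go(1, 0) -> 1

Answer: 1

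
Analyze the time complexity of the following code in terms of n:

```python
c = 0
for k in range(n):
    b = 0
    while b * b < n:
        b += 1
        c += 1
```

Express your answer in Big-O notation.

Each loop level contributes: n × √n. Multiplying the contributions gives O(n√n).

Answer: O(n√n)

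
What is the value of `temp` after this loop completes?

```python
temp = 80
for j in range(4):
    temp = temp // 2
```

Halve 4 times: 80 // 2^4 = 5
`temp` takes the values: 80 → 40 → 20 → 10 → 5

Answer: 5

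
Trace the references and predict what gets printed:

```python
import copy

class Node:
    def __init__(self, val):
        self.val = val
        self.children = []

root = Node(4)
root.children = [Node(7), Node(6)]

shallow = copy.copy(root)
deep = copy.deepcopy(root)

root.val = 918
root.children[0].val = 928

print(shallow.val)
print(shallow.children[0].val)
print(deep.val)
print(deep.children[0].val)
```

Key concept: deep copy with custom objects.
Step by step:
`root = Node(4)` → root = Node(val=4, children=[])
`root.children = [Node(7), Node(6)]` → root = Node(val=4, children=[Node(val=7, children=[]), Node(val=6, children=[])])
`shallow = copy.copy(root)` → shallow = Node(val=4, children=[Node(val=7, children=[]), Node(val=6, children=[])])
`deep = copy.deepcopy(root)` → deep = Node(val=4, children=[Node(val=7, children=[]), Node(val=6, children=[])])
`root.val = 918` → root = Node(val=918, children=[Node(val=7, children=[]), Node(val=6, children=[])])
`root.children[0].val = 928` → root = Node(val=918, children=[Node(val=928, children=[]), Node(val=6, children=[])]); shallow = Node(val=4, children=[Node(val=928, children=[]), Node(val=6, children=[])])
`print(shallow.val)` → prints 4
`print(shallow.children[0].val)` → prints 928
`print(deep.val)` → prints 4
`print(deep.children[0].val)` → prints 7

Answer:
4
928
4
7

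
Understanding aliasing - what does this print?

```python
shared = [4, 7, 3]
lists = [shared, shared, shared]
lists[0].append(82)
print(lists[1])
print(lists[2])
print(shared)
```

Key concept: list of same reference.
Step by step:
`shared = [4, 7, 3]` → shared = [4, 7, 3]
`lists = [shared, shared, shared]` → lists = [[4, 7, 3], [4, 7, 3], [4, 7, 3]]
`lists[0].append(82)` → shared = [4, 7, 3, 82]; lists = [[4, 7, 3, 82], [4, 7, 3, 82], [4, 7, 3, 82]]
`print(lists[1])` → prints [4, 7, 3, 82]
`print(lists[2])` → prints [4, 7, 3, 82]
`print(shared)` → prints [4, 7, 3, 82]

Answer:
[4, 7, 3, 82]
[4, 7, 3, 82]
[4, 7, 3, 82]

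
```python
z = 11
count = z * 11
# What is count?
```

Trace:
`z = 11` → z = 11
`count = z * 11` → count = 121
So count = 121

Answer: 121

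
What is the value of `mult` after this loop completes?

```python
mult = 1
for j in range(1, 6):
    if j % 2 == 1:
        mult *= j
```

Product of odd numbers 1 to 5
`mult` takes the values: 1 → 3 → 15

Answer: 15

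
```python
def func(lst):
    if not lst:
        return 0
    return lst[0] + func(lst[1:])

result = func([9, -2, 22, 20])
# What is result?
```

9 + (-2) + 22 + 20 + 0 = 49

Answer: 49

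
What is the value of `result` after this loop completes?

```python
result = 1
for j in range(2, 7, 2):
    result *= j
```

Product of even numbers 2 to 6
`result` takes the values: 1 → 2 → 8 → 48

Answer: 48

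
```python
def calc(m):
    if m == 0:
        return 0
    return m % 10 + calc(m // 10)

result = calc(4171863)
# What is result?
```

Sum of digits of 4171863: 3 + 6 + 8 + 1 + 7 + 1 + 4 = 30

Answer: 30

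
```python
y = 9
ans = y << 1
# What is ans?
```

Trace:
`y = 9` → y = 9
`ans = y << 1` → ans = 18
So ans = 18

Answer: 18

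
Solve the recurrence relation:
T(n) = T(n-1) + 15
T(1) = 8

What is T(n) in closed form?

Unrolling: T(n) = T(1) + 15·(n-1) = 8 + 15(n-1) = 15n - 7.

Answer: T(n) = 15n - 7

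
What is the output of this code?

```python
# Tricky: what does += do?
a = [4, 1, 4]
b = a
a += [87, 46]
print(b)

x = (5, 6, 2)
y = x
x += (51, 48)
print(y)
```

Key concept: += behavior differs for mutable vs immutable.
Step by step:
`a = [4, 1, 4]` → a = [4, 1, 4]
`b = a` → b = [4, 1, 4] (same object as a)
`a += [87, 46]` → a = [4, 1, 4, 87, 46] (same object as b); b = [4, 1, 4, 87, 46] (same object as a)
`print(b)` → prints [4, 1, 4, 87, 46]
`x = (5, 6, 2)` → x = (5, 6, 2)
`y = x` → y = (5, 6, 2)
`x += (51, 48)` → x = (5, 6, 2, 51, 48)
`print(y)` → prints (5, 6, 2)

Answer:
[4, 1, 4, 87, 46]
(5, 6, 2)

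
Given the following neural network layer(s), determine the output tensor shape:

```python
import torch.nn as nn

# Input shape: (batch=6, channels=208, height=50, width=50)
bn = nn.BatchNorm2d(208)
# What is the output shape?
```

Input: (6, 208, 50, 50) -> Output: (6, 208, 50, 50)

Answer: (6, 208, 50, 50)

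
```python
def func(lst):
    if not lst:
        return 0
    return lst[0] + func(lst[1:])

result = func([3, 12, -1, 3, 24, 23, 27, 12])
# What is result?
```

3 + 12 + (-1) + 3 + 24 + 23 + 27 + 12 + 0 = 103

Answer: 103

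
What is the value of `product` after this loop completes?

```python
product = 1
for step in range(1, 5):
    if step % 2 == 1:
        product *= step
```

Product of odd numbers 1 to 4
`product` takes the values: 1 → 3

Answer: 3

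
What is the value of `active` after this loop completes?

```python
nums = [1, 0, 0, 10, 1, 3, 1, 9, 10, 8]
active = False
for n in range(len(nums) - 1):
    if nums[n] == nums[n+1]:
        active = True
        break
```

Check consecutive duplicates in [1, 0, 0, 10, 1, 3, 1, 9, 10, 8]
`active` takes the values: False → True

Answer: True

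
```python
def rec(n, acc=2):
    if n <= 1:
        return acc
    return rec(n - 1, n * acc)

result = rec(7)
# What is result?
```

Accumulator trace (n, acc): (7, 2) -> (6, 14) -> (5, 84) -> (4, 420) -> (3, 1680) -> (2, 5040) -> (1, 10080) -> return 10080

Answer: 10080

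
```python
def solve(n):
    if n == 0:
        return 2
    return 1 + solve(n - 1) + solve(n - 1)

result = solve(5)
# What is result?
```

solve(n) = 1 + 2·solve(n-1), solve(0)=2. Closed form: (2+1)·2^5 - 1 = 95.

Answer: 95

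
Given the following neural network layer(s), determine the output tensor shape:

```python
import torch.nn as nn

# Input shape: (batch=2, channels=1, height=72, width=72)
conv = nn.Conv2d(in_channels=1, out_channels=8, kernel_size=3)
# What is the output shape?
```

Input: (2, 1, 72, 72) -> Output: (2, 8, 70, 70)

Answer: (2, 8, 70, 70)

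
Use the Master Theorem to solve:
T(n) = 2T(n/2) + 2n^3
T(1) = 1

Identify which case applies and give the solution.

a=2, b=2, f(n)=2n^3. log_2(2) = 1. Since c=3 > 1 and the regularity condition holds (2(n/2)^3 = (2/2^3)n^3 with 2/2^3 < 1), Case 3 applies: T(n) = Θ(f(n)) = O(n^3).

Answer: O(n^3) - Case 3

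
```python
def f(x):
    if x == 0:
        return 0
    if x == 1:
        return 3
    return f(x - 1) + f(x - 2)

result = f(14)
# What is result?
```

Build up from base cases: f(0)=0, f(1)=3, f(2)=3, f(3)=6, f(4)=9, f(5)=15, f(6)=24, ..., f(14)=1131

Answer: 1131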